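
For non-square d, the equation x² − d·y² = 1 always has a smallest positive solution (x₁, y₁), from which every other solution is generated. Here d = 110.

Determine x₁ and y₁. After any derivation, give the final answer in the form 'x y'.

√110 → a₀=10, period (2,20); ℓ=2 even so k=1
step 0: (10, 1)  from 10·(1,0) + (0,1)
step 1: (21, 2)  from 2·(10,1) + (1,0)
fundamental: x₁=21, y₁=2  (since 441 − 110·4 = 1)

21 2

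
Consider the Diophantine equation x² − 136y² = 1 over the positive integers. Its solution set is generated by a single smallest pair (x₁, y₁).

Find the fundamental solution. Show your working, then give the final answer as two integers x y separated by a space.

35 3

[11; 1,1,1,22] for √136; ℓ=4 ⇒ convergent index 3
k=0  a_k=11  p_k/q_k = 11/1
k=1  a_k=1  p_k/q_k = 12/1
k=2  a_k=1  p_k/q_k = 23/2
k=3  a_k=1  p_k/q_k = 35/3
(x₁, y₁) = (35, 3);  35² − 136·3² = 1 ✓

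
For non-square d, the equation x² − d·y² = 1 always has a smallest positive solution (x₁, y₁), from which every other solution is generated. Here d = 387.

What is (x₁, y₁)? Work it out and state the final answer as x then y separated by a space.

d=387: √d = [19; 1,2,19,2,1,38] (ℓ=6, even), read p_5/q_5
i=0: a=19 ⇒ p=19, q=1
…
i=2: a=2 ⇒ p=59, q=3
i=3: a=19 ⇒ p=1141, q=58
i=4: a=2 ⇒ p=2341, q=119
i=5: a=1 ⇒ p=3482, q=177
fundamental: x₁=3482, y₁=177  (since 12124324 − 387·31329 = 1)

3482 177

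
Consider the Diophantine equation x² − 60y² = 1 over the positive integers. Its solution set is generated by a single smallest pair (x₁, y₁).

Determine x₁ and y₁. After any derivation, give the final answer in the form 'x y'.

31 4

√60 → a₀=7, period (1,2,1,14); ℓ=4 even so k=3
i=0: a=7 ⇒ p=7, q=1
i=1: a=1 ⇒ p=8, q=1
i=2: a=2 ⇒ p=23, q=3
i=3: a=1 ⇒ p=31, q=4
(x₁, y₁) = (31, 4);  31² − 60·4² = 1 ✓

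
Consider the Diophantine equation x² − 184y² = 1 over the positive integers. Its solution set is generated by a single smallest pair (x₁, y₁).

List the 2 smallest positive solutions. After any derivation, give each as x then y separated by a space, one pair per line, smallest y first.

[13; 1,1,3,2,1,2,1,2,3,1,1,26] for √184; ℓ=12 ⇒ convergent index 11
i=0: a=13 ⇒ p=13, q=1
i=1: a=1 ⇒ p=14, q=1
…
i=3: a=3 ⇒ p=95, q=7
i=4: a=2 ⇒ p=217, q=16
…
i=6: a=2 ⇒ p=841, q=62
i=7: a=1 ⇒ p=1153, q=85
i=8: a=2 ⇒ p=3147, q=232
…
i=10: a=1 ⇒ p=13741, q=1013
i=11: a=1 ⇒ p=24335, q=1794
fundamental: x₁=24335, y₁=1794  (since 592192225 − 184·3218436 = 1)
(x_2, y_2) = (24335·24335 + 184·1794·1794, 24335·1794 + 1794·24335) = (1184384449, 87313980)

24335 1794
1184384449 87313980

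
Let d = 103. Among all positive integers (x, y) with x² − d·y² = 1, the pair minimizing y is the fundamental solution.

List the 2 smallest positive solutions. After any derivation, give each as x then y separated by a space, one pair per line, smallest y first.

227528 22419
103537981567 10201900464

√103 = [10; 6,1,2,1,1,9,1,1,2,1,6,20, …], period ℓ=12 (even) → k=11
k=0  a_k=10  p_k/q_k = 10/1
k=1  a_k=6  p_k/q_k = 61/6
…
k=3  a_k=2  p_k/q_k = 203/20
k=4  a_k=1  p_k/q_k = 274/27
k=5  a_k=1  p_k/q_k = 477/47
…
k=10  a_k=1  p_k/q_k = 33877/3338
k=11  a_k=6  p_k/q_k = 227528/22419
(x₁, y₁) = (227528, 22419);  227528² − 103·22419² = 1 ✓
k=2:  x_2 = 227528·227528+103·22419·22419 = 103537981567,  y_2 = 227528·22419+22419·227528 = 10201900464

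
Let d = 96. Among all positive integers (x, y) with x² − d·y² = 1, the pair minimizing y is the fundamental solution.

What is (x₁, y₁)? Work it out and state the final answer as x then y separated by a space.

√96 → a₀=9, period (1,3,1,18); ℓ=4 even so k=3
step 0: (9, 1)  from 9·(1,0) + (0,1)
step 1: (10, 1)  from 1·(9,1) + (1,0)
step 2: (39, 4)  from 3·(10,1) + (9,1)
step 3: (49, 5)  from 1·(39,4) + (10,1)
fundamental: x₁=49, y₁=5  (since 2401 − 96·25 = 1)

49 5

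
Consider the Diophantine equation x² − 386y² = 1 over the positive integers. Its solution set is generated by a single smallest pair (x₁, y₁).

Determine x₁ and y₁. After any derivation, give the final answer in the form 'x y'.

111555 5678

[19; 1,1,1,4,1,18,1,4,1,1,1,38] for √386; ℓ=12 ⇒ convergent index 11
a_0=19:  p_0=19·1+0=19,  q_0=19·0+1=1
…
a_2=1:  p_2=1·20+19=39,  q_2=1·1+1=2
a_3=1:  p_3=1·39+20=59,  q_3=1·2+1=3
…
a_9=1:  p_9=1·32771+6621=39392,  q_9=1·1668+337=2005
a_10=1:  p_10=1·39392+32771=72163,  q_10=1·2005+1668=3673
a_11=1:  p_11=1·72163+39392=111555,  q_11=1·3673+2005=5678
fundamental: x₁=111555, y₁=5678  (since 12444518025 − 386·32239684 = 1)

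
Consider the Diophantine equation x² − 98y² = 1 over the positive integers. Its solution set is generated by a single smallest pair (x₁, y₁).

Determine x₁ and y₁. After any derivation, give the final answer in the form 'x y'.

√98 → a₀=9, period (1,8,1,18); ℓ=4 even so k=3
i=0: a=9 ⇒ p=9, q=1
i=1: a=1 ⇒ p=10, q=1
i=2: a=8 ⇒ p=89, q=9
i=3: a=1 ⇒ p=99, q=10
(x₁, y₁) = (99, 10);  99² − 98·10² = 1 ✓

99 10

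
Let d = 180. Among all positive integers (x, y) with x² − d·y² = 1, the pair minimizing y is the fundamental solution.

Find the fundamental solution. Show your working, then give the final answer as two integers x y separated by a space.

√180 → a₀=13, period (2,2,2,26); ℓ=4 even so k=3
i=0: a=13 ⇒ p=13, q=1
…
i=2: a=2 ⇒ p=67, q=5
i=3: a=2 ⇒ p=161, q=12
(x₁, y₁) = (161, 12);  161² − 180·12² = 1 ✓

161 12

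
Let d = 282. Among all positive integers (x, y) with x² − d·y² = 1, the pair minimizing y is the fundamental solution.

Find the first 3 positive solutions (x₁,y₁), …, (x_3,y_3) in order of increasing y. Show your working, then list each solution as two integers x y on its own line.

2351 140
11054401 658280
51977791151 3095232420

[16; 1,3,1,4,1,3,1,32] for √282; ℓ=8 ⇒ convergent index 7
i=0: a=16 ⇒ p=16, q=1
…
i=6: a=3 ⇒ p=1864, q=111
i=7: a=1 ⇒ p=2351, q=140
fundamental: x₁=2351, y₁=140  (since 5527201 − 282·19600 = 1)
(2351+140√282)^2 = 11054401 + 658280√282
(2351+140√282)^3 = 51977791151 + 3095232420√282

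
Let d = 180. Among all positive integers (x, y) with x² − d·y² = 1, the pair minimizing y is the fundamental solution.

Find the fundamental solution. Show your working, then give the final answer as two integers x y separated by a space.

161 12

d=180: √d = [13; 2,2,2,26] (ℓ=4, even), read p_3/q_3
step 0: (13, 1)  from 13·(1,0) + (0,1)
step 1: (27, 2)  from 2·(13,1) + (1,0)
step 2: (67, 5)  from 2·(27,2) + (13,1)
step 3: (161, 12)  from 2·(67,5) + (27,2)
(x₁, y₁) = (161, 12);  161² − 180·12² = 1 ✓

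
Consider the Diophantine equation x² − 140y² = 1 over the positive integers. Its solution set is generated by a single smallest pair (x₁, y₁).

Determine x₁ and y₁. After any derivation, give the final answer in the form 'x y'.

√140 = [11; 1,4,1,22, …], period ℓ=4 (even) → k=3
a_0=11:  p_0=11·1+0=11,  q_0=11·0+1=1
…
a_2=4:  p_2=4·12+11=59,  q_2=4·1+1=5
a_3=1:  p_3=1·59+12=71,  q_3=1·5+1=6
→ (71, 6).  Check: 71²=5041, 140·6²=5040, difference 1.

71 6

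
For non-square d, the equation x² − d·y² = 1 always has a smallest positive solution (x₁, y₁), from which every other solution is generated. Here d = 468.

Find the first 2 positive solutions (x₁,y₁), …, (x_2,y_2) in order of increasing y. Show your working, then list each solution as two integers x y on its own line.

d=468: √d = [21; 1,1,1,2,1,1,1,42] (ℓ=8, even), read p_7/q_7
i=0: a=21 ⇒ p=21, q=1
…
i=2: a=1 ⇒ p=43, q=2
…
i=4: a=2 ⇒ p=173, q=8
i=5: a=1 ⇒ p=238, q=11
i=6: a=1 ⇒ p=411, q=19
i=7: a=1 ⇒ p=649, q=30
fundamental: x₁=649, y₁=30  (since 421201 − 468·900 = 1)
(x_2, y_2) = (649·649 + 468·30·30, 649·30 + 30·649) = (842401, 38940)

649 30
842401 38940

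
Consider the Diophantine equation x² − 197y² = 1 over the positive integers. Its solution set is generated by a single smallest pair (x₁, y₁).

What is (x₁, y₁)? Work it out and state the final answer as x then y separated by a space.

d=197: √d = [14; 28] (ℓ=1, odd), read p_1/q_1
a_0=14:  p_0=14·1+0=14,  q_0=14·0+1=1
a_1=28:  p_1=28·14+1=393,  q_1=28·1+0=28
→ (393, 28).  Check: 393²=154449, 197·28²=154448, difference 1.

393 28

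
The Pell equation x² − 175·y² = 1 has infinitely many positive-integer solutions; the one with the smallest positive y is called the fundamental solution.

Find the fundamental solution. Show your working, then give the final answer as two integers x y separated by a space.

2024 153

[13; 4,2,1,2,4,26] for √175; ℓ=6 ⇒ convergent index 5
i=0: a=13 ⇒ p=13, q=1
…
i=4: a=2 ⇒ p=463, q=35
i=5: a=4 ⇒ p=2024, q=153
fundamental: x₁=2024, y₁=153  (since 4096576 − 175·23409 = 1)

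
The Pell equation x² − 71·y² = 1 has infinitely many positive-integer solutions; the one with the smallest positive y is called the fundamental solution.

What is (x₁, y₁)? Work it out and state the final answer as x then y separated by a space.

d=71: √d = [8; 2,2,1,7,1,2,2,16] (ℓ=8, even), read p_7/q_7
k=0  a_k=8  p_k/q_k = 8/1
…
k=3  a_k=1  p_k/q_k = 59/7
…
k=6  a_k=2  p_k/q_k = 1483/176
k=7  a_k=2  p_k/q_k = 3480/413
→ (3480, 413).  Check: 3480²=12110400, 71·413²=12110399, difference 1.

3480 413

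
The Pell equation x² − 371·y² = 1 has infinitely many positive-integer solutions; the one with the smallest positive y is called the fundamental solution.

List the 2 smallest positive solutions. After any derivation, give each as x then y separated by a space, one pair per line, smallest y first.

1695 88
5746049 298320

d=371: √d = [19; 3,1,4,1,3,38] (ℓ=6, even), read p_5/q_5
i=0: a=19 ⇒ p=19, q=1
i=1: a=3 ⇒ p=58, q=3
…
i=4: a=1 ⇒ p=443, q=23
i=5: a=3 ⇒ p=1695, q=88
fundamental: x₁=1695, y₁=88  (since 2873025 − 371·7744 = 1)
n=2: (1695,88)∘(1695,88) = (1695·1695+371·88·88, 1695·88+88·1695) = (5746049,298320)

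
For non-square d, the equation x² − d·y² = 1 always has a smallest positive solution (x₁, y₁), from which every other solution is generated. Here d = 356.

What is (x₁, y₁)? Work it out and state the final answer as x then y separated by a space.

√356 → a₀=18, period (1,6,1,1,2,…,6,1,36); ℓ=14 even so k=13
i=0: a=18 ⇒ p=18, q=1
i=1: a=1 ⇒ p=19, q=1
i=2: a=6 ⇒ p=132, q=7
i=3: a=1 ⇒ p=151, q=8
i=4: a=1 ⇒ p=283, q=15
i=5: a=2 ⇒ p=717, q=38
i=6: a=1 ⇒ p=1000, q=53
i=7: a=8 ⇒ p=8717, q=462
i=8: a=1 ⇒ p=9717, q=515
i=9: a=2 ⇒ p=28151, q=1492
i=10: a=1 ⇒ p=37868, q=2007
i=11: a=1 ⇒ p=66019, q=3499
i=12: a=6 ⇒ p=433982, q=23001
i=13: a=1 ⇒ p=500001, q=26500
→ (500001, 26500).  Check: 500001²=250001000001, 356·26500²=250001000000, difference 1.

500001 26500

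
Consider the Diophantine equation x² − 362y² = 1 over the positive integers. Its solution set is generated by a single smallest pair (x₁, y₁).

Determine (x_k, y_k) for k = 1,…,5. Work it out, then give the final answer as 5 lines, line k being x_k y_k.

723 38
1045457 54948
1511730099 79454770
2185960677697 114891542472
3160897628219763 166133090959742

d=362: √d = [19; 38] (ℓ=1, odd), read p_1/q_1
k=0  a_k=19  p_k/q_k = 19/1
k=1  a_k=38  p_k/q_k = 723/38
→ (723, 38).  Check: 723²=522729, 362·38²=522728, difference 1.
k=2:  x_2 = 723·723+362·38·38 = 1045457,  y_2 = 723·38+38·723 = 54948
k=3:  x_3 = 723·1045457+362·38·54948 = 1511730099,  y_3 = 723·54948+38·1045457 = 79454770
k=4:  x_4 = 723·1511730099+362·38·79454770 = 2185960677697,  y_4 = 723·79454770+38·1511730099 = 114891542472
k=5:  x_5 = 723·2185960677697+362·38·114891542472 = 3160897628219763,  y_5 = 723·114891542472+38·2185960677697 = 166133090959742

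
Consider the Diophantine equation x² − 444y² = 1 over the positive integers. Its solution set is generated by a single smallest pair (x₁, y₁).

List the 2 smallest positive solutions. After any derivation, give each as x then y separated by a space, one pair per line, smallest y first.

√444 → a₀=21, period (14,42); ℓ=2 even so k=1
a_0=21:  p_0=21·1+0=21,  q_0=21·0+1=1
a_1=14:  p_1=14·21+1=295,  q_1=14·1+0=14
fundamental: x₁=295, y₁=14  (since 87025 − 444·196 = 1)
(295+14√444)^2 = 174049 + 8260√444

295 14
174049 8260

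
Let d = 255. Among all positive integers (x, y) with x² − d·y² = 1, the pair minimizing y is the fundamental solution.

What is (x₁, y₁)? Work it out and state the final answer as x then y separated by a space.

16 1

√255 = [15; 1,30, …], period ℓ=2 (even) → k=1
a_0=15:  p_0=15·1+0=15,  q_0=15·0+1=1
a_1=1:  p_1=1·15+1=16,  q_1=1·1+0=1
fundamental: x₁=16, y₁=1  (since 256 − 255·1 = 1)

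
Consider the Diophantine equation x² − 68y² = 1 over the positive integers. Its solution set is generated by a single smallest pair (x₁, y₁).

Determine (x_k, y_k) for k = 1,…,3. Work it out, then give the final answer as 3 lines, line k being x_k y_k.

√68 = [8; 4,16, …], period ℓ=2 (even) → k=1
a_0=8:  p_0=8·1+0=8,  q_0=8·0+1=1
a_1=4:  p_1=4·8+1=33,  q_1=4·1+0=4
fundamental: x₁=33, y₁=4  (since 1089 − 68·16 = 1)
(x_2, y_2) = (33·33 + 68·4·4, 33·4 + 4·33) = (2177, 264)
(x_3, y_3) = (33·2177 + 68·4·264, 33·264 + 4·2177) = (143649, 17420)

33 4
2177 264
143649 17420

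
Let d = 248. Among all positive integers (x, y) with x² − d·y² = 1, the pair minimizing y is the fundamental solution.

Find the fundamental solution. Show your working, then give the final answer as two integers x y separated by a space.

[15; 1,2,1,30] for √248; ℓ=4 ⇒ convergent index 3
i=0: a=15 ⇒ p=15, q=1
i=1: a=1 ⇒ p=16, q=1
i=2: a=2 ⇒ p=47, q=3
i=3: a=1 ⇒ p=63, q=4
(x₁, y₁) = (63, 4);  63² − 248·4² = 1 ✓

63 4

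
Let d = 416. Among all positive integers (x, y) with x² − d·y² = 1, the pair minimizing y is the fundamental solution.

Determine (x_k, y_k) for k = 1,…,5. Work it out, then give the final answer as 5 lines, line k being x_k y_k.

5201 255
54100801 2652510
562756526801 27591408765
5853793337683201 287005831321020
60891157735824130001 2985434629809841275

√416 = [20; 2,1,1,9,1,1,2,40, …], period ℓ=8 (even) → k=7
a_0=20:  p_0=20·1+0=20,  q_0=20·0+1=1
a_1=2:  p_1=2·20+1=41,  q_1=2·1+0=2
…
a_3=1:  p_3=1·61+41=102,  q_3=1·3+2=5
a_4=9:  p_4=9·102+61=979,  q_4=9·5+3=48
…
a_6=1:  p_6=1·1081+979=2060,  q_6=1·53+48=101
a_7=2:  p_7=2·2060+1081=5201,  q_7=2·101+53=255
fundamental: x₁=5201, y₁=255  (since 27050401 − 416·65025 = 1)
(5201+255√416)^2 = 54100801 + 2652510√416
(5201+255√416)^3 = 562756526801 + 27591408765√416
(5201+255√416)^4 = 5853793337683201 + 287005831321020√416
(5201+255√416)^5 = 60891157735824130001 + 2985434629809841275√416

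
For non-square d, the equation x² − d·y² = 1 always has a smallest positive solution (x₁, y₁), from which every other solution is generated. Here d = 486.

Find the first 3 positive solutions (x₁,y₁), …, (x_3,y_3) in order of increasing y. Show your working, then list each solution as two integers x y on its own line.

485 22
470449 21340
456335045 20699778

√486 → a₀=22, period (22,44); ℓ=2 even so k=1
k=0  a_k=22  p_k/q_k = 22/1
k=1  a_k=22  p_k/q_k = 485/22
fundamental: x₁=485, y₁=22  (since 235225 − 486·484 = 1)
k=2:  x_2 = 485·485+486·22·22 = 470449,  y_2 = 485·22+22·485 = 21340
k=3:  x_3 = 485·470449+486·22·21340 = 456335045,  y_3 = 485·21340+22·470449 = 20699778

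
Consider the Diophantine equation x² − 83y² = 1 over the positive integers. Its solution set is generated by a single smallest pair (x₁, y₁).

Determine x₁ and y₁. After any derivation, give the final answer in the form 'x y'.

√83 → a₀=9, period (9,18); ℓ=2 even so k=1
i=0: a=9 ⇒ p=9, q=1
i=1: a=9 ⇒ p=82, q=9
→ (82, 9).  Check: 82²=6724, 83·9²=6723, difference 1.

82 9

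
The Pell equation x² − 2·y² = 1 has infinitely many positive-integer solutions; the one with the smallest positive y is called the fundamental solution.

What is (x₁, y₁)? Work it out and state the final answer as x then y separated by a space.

√2 → a₀=1, period (2); ℓ=1 odd so k=1
i=0: a=1 ⇒ p=1, q=1
i=1: a=2 ⇒ p=3, q=2
(x₁, y₁) = (3, 2);  3² − 2·2² = 1 ✓

3 2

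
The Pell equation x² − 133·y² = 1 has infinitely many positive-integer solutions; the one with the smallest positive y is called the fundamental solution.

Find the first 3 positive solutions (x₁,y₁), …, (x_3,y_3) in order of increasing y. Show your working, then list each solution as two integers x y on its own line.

√133 = [11; 1,1,7,5,1,…,1,1,22, …], period ℓ=16 (even) → k=15
step 0: (11, 1)  from 11·(1,0) + (0,1)
step 1: (12, 1)  from 1·(11,1) + (1,0)
step 2: (23, 2)  from 1·(12,1) + (11,1)
step 3: (173, 15)  from 7·(23,2) + (12,1)
step 4: (888, 77)  from 5·(173,15) + (23,2)
step 5: (1061, 92)  from 1·(888,77) + (173,15)
step 6: (1949, 169)  from 1·(1061,92) + (888,77)
step 7: (3010, 261)  from 1·(1949,169) + (1061,92)
step 8: (7969, 691)  from 2·(3010,261) + (1949,169)
…
step 10: (18948, 1643)  from 1·(10979,952) + (7969,691)
step 11: (29927, 2595)  from 1·(18948,1643) + (10979,952)
step 12: (168583, 14618)  from 5·(29927,2595) + (18948,1643)
step 13: (1210008, 104921)  from 7·(168583,14618) + (29927,2595)
step 14: (1378591, 119539)  from 1·(1210008,104921) + (168583,14618)
step 15: (2588599, 224460)  from 1·(1378591,119539) + (1210008,104921)
fundamental: x₁=2588599, y₁=224460  (since 6700844782801 − 133·50382291600 = 1)
n=2: (2588599,224460)∘(2588599,224460) = (2588599·2588599+133·224460·224460, 2588599·224460+224460·2588599) = (13401689565601,1162073863080)
n=3: (13401689565601,1162073863080)∘(2588599,224460) = (2588599·13401689565601+133·224460·1162073863080, 2588599·1162073863080+224460·13401689565601) = (69383200415647777399,6016286479789825380)

2588599 224460
13401689565601 1162073863080
69383200415647777399 6016286479789825380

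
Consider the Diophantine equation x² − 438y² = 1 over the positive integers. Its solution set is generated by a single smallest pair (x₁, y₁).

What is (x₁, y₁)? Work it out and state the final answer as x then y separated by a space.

293 14

d=438: √d = [20; 1,12,1,40] (ℓ=4, even), read p_3/q_3
step 0: (20, 1)  from 20·(1,0) + (0,1)
step 1: (21, 1)  from 1·(20,1) + (1,0)
step 2: (272, 13)  from 12·(21,1) + (20,1)
step 3: (293, 14)  from 1·(272,13) + (21,1)
→ (293, 14).  Check: 293²=85849, 438·14²=85848, difference 1.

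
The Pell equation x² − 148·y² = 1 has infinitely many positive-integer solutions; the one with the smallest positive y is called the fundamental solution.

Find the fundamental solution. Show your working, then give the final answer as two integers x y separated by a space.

73 6

√148 → a₀=12, period (6,24); ℓ=2 even so k=1
i=0: a=12 ⇒ p=12, q=1
i=1: a=6 ⇒ p=73, q=6
(x₁, y₁) = (73, 6);  73² − 148·6² = 1 ✓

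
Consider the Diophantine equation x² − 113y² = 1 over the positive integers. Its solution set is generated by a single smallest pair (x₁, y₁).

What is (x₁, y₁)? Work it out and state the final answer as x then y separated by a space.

1204353 113296

√113 = [10; 1,1,1,2,2,1,1,1,20, …], period ℓ=9 (odd) → k=17
i=0: a=10 ⇒ p=10, q=1
i=1: a=1 ⇒ p=11, q=1
i=2: a=1 ⇒ p=21, q=2
…
i=5: a=2 ⇒ p=202, q=19
i=6: a=1 ⇒ p=287, q=27
…
i=9: a=20 ⇒ p=16009, q=1506
…
i=12: a=1 ⇒ p=49579, q=4664
i=13: a=2 ⇒ p=131952, q=12413
i=14: a=2 ⇒ p=313483, q=29490
i=15: a=1 ⇒ p=445435, q=41903
i=16: a=1 ⇒ p=758918, q=71393
i=17: a=1 ⇒ p=1204353, q=113296
fundamental: x₁=1204353, y₁=113296  (since 1450466148609 − 113·12835983616 = 1)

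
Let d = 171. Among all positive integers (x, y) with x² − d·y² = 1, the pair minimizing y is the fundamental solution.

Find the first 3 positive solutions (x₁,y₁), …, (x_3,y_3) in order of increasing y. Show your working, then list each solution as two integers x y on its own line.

170 13
57799 4420
19651490 1502787

√171 = [13; 13,26, …], period ℓ=2 (even) → k=1
i=0: a=13 ⇒ p=13, q=1
i=1: a=13 ⇒ p=170, q=13
→ (170, 13).  Check: 170²=28900, 171·13²=28899, difference 1.
k=2:  x_2 = 170·170+171·13·13 = 57799,  y_2 = 170·13+13·170 = 4420
k=3:  x_3 = 170·57799+171·13·4420 = 19651490,  y_3 = 170·4420+13·57799 = 1502787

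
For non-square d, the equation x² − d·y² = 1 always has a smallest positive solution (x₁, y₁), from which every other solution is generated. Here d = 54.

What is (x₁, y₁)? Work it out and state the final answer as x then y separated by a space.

485 66

√54 → a₀=7, period (2,1,6,1,2,14); ℓ=6 even so k=5
step 0: (7, 1)  from 7·(1,0) + (0,1)
…
step 2: (22, 3)  from 1·(15,2) + (7,1)
…
step 4: (169, 23)  from 1·(147,20) + (22,3)
step 5: (485, 66)  from 2·(169,23) + (147,20)
(x₁, y₁) = (485, 66);  485² − 54·66² = 1 ✓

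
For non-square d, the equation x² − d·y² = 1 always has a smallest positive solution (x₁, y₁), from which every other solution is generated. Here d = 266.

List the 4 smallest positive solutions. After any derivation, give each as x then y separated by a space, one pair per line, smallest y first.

685 42
938449 57540
1285674445 78829758
1761373051201 107996710920

√266 → a₀=16, period (3,4,3,32); ℓ=4 even so k=3
k=0  a_k=16  p_k/q_k = 16/1
k=1  a_k=3  p_k/q_k = 49/3
k=2  a_k=4  p_k/q_k = 212/13
k=3  a_k=3  p_k/q_k = 685/42
(x₁, y₁) = (685, 42);  685² − 266·42² = 1 ✓
k=2:  x_2 = 685·685+266·42·42 = 938449,  y_2 = 685·42+42·685 = 57540
k=3:  x_3 = 685·938449+266·42·57540 = 1285674445,  y_3 = 685·57540+42·938449 = 78829758
k=4:  x_4 = 685·1285674445+266·42·78829758 = 1761373051201,  y_4 = 685·78829758+42·1285674445 = 107996710920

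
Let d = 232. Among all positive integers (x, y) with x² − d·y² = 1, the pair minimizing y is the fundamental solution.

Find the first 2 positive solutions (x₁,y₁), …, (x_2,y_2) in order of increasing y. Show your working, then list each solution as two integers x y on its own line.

[15; 4,3,7,3,4,30] for √232; ℓ=6 ⇒ convergent index 5
i=0: a=15 ⇒ p=15, q=1
…
i=4: a=3 ⇒ p=4539, q=298
i=5: a=4 ⇒ p=19603, q=1287
fundamental: x₁=19603, y₁=1287  (since 384277609 − 232·1656369 = 1)
n=2: (19603,1287)∘(19603,1287) = (19603·19603+232·1287·1287, 19603·1287+1287·19603) = (768555217,50458122)

19603 1287
768555217 50458122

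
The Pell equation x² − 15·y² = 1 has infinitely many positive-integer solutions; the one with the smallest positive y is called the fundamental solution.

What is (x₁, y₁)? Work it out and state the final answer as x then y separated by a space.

4 1

d=15: √d = [3; 1,6] (ℓ=2, even), read p_1/q_1
a_0=3:  p_0=3·1+0=3,  q_0=3·0+1=1
a_1=1:  p_1=1·3+1=4,  q_1=1·1+0=1
fundamental: x₁=4, y₁=1  (since 16 − 15·1 = 1)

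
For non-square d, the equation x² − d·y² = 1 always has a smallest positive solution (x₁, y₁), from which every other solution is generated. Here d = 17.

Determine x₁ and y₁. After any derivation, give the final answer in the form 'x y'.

√17 → a₀=4, period (8); ℓ=1 odd so k=1
step 0: (4, 1)  from 4·(1,0) + (0,1)
step 1: (33, 8)  from 8·(4,1) + (1,0)
(x₁, y₁) = (33, 8);  33² − 17·8² = 1 ✓

33 8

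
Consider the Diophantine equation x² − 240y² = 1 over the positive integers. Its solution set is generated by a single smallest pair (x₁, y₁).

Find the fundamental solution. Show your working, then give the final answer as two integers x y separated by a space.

√240 = [15; 2,30, …], period ℓ=2 (even) → k=1
step 0: (15, 1)  from 15·(1,0) + (0,1)
step 1: (31, 2)  from 2·(15,1) + (1,0)
fundamental: x₁=31, y₁=2  (since 961 − 240·4 = 1)

31 2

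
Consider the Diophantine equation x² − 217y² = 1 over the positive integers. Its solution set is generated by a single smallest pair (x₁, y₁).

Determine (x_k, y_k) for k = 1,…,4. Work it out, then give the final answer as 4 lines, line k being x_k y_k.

[14; 1,2,1,2,1,…,2,1,28] for √217; ℓ=16 ⇒ convergent index 15
a_0=14:  p_0=14·1+0=14,  q_0=14·0+1=1
…
a_2=2:  p_2=2·15+14=44,  q_2=2·1+1=3
…
a_11=1:  p_11=1·154218+139163=293381,  q_11=1·10469+9447=19916
a_12=2:  p_12=2·293381+154218=740980,  q_12=2·19916+10469=50301
…
a_14=2:  p_14=2·1034361+740980=2809702,  q_14=2·70217+50301=190735
a_15=1:  p_15=1·2809702+1034361=3844063,  q_15=1·190735+70217=260952
fundamental: x₁=3844063, y₁=260952  (since 14776820347969 − 217·68095946304 = 1)
(x_2, y_2) = (3844063·3844063 + 217·260952·260952, 3844063·260952 + 260952·3844063) = (29553640695937, 2006231855952)
(x_3, y_3) = (3844063·29553640695937 + 217·260952·2006231855952, 3844063·2006231855952 + 260952·29553640695937) = (227212113429087499999, 15424163293772565000)
(x_4, y_4) = (3844063·227212113429087499999 + 217·260952·15424163293772565000, 3844063·15424163293772565000 + 260952·227212113429087499999) = (1746835356769087211376615937, 118582910847096488831334048)

3844063 260952
29553640695937 2006231855952
227212113429087499999 15424163293772565000
1746835356769087211376615937 118582910847096488831334048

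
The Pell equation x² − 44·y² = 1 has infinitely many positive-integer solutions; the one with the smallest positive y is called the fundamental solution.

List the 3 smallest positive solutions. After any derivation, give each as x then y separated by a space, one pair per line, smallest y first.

199 30
79201 11940
31521799 4752090

√44 = [6; 1,1,1,2,1,1,1,12, …], period ℓ=8 (even) → k=7
step 0: (6, 1)  from 6·(1,0) + (0,1)
…
step 4: (53, 8)  from 2·(20,3) + (13,2)
step 5: (73, 11)  from 1·(53,8) + (20,3)
step 6: (126, 19)  from 1·(73,11) + (53,8)
step 7: (199, 30)  from 1·(126,19) + (73,11)
→ (199, 30).  Check: 199²=39601, 44·30²=39600, difference 1.
(x_2, y_2) = (199·199 + 44·30·30, 199·30 + 30·199) = (79201, 11940)
(x_3, y_3) = (199·79201 + 44·30·11940, 199·11940 + 30·79201) = (31521799, 4752090)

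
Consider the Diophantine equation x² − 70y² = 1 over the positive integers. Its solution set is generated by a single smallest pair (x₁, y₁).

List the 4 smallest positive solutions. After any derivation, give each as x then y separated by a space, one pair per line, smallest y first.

d=70: √d = [8; 2,1,2,1,2,16] (ℓ=6, even), read p_5/q_5
k=0  a_k=8  p_k/q_k = 8/1
…
k=3  a_k=2  p_k/q_k = 67/8
k=4  a_k=1  p_k/q_k = 92/11
k=5  a_k=2  p_k/q_k = 251/30
→ (251, 30).  Check: 251²=63001, 70·30²=63000, difference 1.
k=2:  x_2 = 251·251+70·30·30 = 126001,  y_2 = 251·30+30·251 = 15060
k=3:  x_3 = 251·126001+70·30·15060 = 63252251,  y_3 = 251·15060+30·126001 = 7560090
k=4:  x_4 = 251·63252251+70·30·7560090 = 31752504001,  y_4 = 251·7560090+30·63252251 = 3795150120

251 30
126001 15060
63252251 7560090
31752504001 3795150120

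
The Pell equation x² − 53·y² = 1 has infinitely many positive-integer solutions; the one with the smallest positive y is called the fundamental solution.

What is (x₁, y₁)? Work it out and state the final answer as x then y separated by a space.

√53 → a₀=7, period (3,1,1,3,14); ℓ=5 odd so k=9
step 0: (7, 1)  from 7·(1,0) + (0,1)
step 1: (22, 3)  from 3·(7,1) + (1,0)
step 2: (29, 4)  from 1·(22,3) + (7,1)
…
step 4: (182, 25)  from 3·(51,7) + (29,4)
step 5: (2599, 357)  from 14·(182,25) + (51,7)
…
step 7: (10578, 1453)  from 1·(7979,1096) + (2599,357)
step 8: (18557, 2549)  from 1·(10578,1453) + (7979,1096)
step 9: (66249, 9100)  from 3·(18557,2549) + (10578,1453)
(x₁, y₁) = (66249, 9100);  66249² − 53·9100² = 1 ✓

66249 9100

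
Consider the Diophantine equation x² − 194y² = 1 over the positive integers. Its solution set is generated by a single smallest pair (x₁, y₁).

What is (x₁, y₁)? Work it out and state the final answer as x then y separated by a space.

[13; 1,12,1,26] for √194; ℓ=4 ⇒ convergent index 3
step 0: (13, 1)  from 13·(1,0) + (0,1)
step 1: (14, 1)  from 1·(13,1) + (1,0)
step 2: (181, 13)  from 12·(14,1) + (13,1)
step 3: (195, 14)  from 1·(181,13) + (14,1)
→ (195, 14).  Check: 195²=38025, 194·14²=38024, difference 1.

195 14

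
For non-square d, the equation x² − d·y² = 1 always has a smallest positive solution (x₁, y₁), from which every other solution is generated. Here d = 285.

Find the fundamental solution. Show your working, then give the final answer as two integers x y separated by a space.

2431 144

[16; 1,7,2,7,1,32] for √285; ℓ=6 ⇒ convergent index 5
k=0  a_k=16  p_k/q_k = 16/1
…
k=2  a_k=7  p_k/q_k = 135/8
k=3  a_k=2  p_k/q_k = 287/17
k=4  a_k=7  p_k/q_k = 2144/127
k=5  a_k=1  p_k/q_k = 2431/144
fundamental: x₁=2431, y₁=144  (since 5909761 − 285·20736 = 1)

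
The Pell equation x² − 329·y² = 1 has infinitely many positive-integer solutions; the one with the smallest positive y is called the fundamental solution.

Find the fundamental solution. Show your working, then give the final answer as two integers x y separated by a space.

2376415 131016

[18; 7,4,2,1,1,4,1,1,2,4,7,36] for √329; ℓ=12 ⇒ convergent index 11
step 0: (18, 1)  from 18·(1,0) + (0,1)
…
step 2: (526, 29)  from 4·(127,7) + (18,1)
step 3: (1179, 65)  from 2·(526,29) + (127,7)
step 4: (1705, 94)  from 1·(1179,65) + (526,29)
step 5: (2884, 159)  from 1·(1705,94) + (1179,65)
…
step 7: (16125, 889)  from 1·(13241,730) + (2884,159)
…
step 10: (328794, 18127)  from 4·(74857,4127) + (29366,1619)
step 11: (2376415, 131016)  from 7·(328794,18127) + (74857,4127)
→ (2376415, 131016).  Check: 2376415²=5647348252225, 329·131016²=5647348252224, difference 1.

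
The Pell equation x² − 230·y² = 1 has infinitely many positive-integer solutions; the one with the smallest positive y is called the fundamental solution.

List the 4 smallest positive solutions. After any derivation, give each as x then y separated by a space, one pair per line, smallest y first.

91 6
16561 1092
3014011 198738
548533441 36169224

[15; 6,30] for √230; ℓ=2 ⇒ convergent index 1
step 0: (15, 1)  from 15·(1,0) + (0,1)
step 1: (91, 6)  from 6·(15,1) + (1,0)
fundamental: x₁=91, y₁=6  (since 8281 − 230·36 = 1)
(x_2, y_2) = (91·91 + 230·6·6, 91·6 + 6·91) = (16561, 1092)
(x_3, y_3) = (91·16561 + 230·6·1092, 91·1092 + 6·16561) = (3014011, 198738)
(x_4, y_4) = (91·3014011 + 230·6·198738, 91·198738 + 6·3014011) = (548533441, 36169224)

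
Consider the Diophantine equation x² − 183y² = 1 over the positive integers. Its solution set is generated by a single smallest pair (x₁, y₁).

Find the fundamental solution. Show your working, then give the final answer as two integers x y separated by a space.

√183 → a₀=13, period (1,1,8,1,1,26); ℓ=6 even so k=5
i=0: a=13 ⇒ p=13, q=1
…
i=4: a=1 ⇒ p=257, q=19
i=5: a=1 ⇒ p=487, q=36
fundamental: x₁=487, y₁=36  (since 237169 − 183·1296 = 1)

487 36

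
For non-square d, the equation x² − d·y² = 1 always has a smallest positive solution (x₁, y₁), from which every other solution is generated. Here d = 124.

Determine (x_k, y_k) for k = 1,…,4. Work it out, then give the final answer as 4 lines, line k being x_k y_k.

√124 = [11; 7,2,1,1,1,…,2,7,22, …], period ℓ=16 (even) → k=15
a_0=11:  p_0=11·1+0=11,  q_0=11·0+1=1
a_1=7:  p_1=7·11+1=78,  q_1=7·1+0=7
a_2=2:  p_2=2·78+11=167,  q_2=2·7+1=15
…
a_4=1:  p_4=1·245+167=412,  q_4=1·22+15=37
a_5=1:  p_5=1·412+245=657,  q_5=1·37+22=59
a_6=3:  p_6=3·657+412=2383,  q_6=3·59+37=214
a_7=1:  p_7=1·2383+657=3040,  q_7=1·214+59=273
a_8=4:  p_8=4·3040+2383=14543,  q_8=4·273+214=1306
…
a_10=3:  p_10=3·17583+14543=67292,  q_10=3·1579+1306=6043
a_11=1:  p_11=1·67292+17583=84875,  q_11=1·6043+1579=7622
a_12=1:  p_12=1·84875+67292=152167,  q_12=1·7622+6043=13665
a_13=1:  p_13=1·152167+84875=237042,  q_13=1·13665+7622=21287
a_14=2:  p_14=2·237042+152167=626251,  q_14=2·21287+13665=56239
a_15=7:  p_15=7·626251+237042=4620799,  q_15=7·56239+21287=414960
→ (4620799, 414960).  Check: 4620799²=21351783398401, 124·414960²=21351783398400, difference 1.
n=2: (4620799,414960)∘(4620799,414960) = (4620799·4620799+124·414960·414960, 4620799·414960+414960·4620799) = (42703566796801,3834893506080)
n=3: (42703566796801,3834893506080)∘(4620799,414960) = (4620799·42703566796801+124·414960·3834893506080, 4620799·3834893506080+414960·42703566796801) = (394649197502177907199,35440544156001500880)
n=4: (394649197502177907199,35440544156001500880)∘(4620799,414960) = (4620799·394649197502177907199+124·414960·35440544156001500880, 4620799·35440544156001500880+414960·394649197502177907199) = (3647189234337689639247667201,327527261991011323636100160)

4620799 414960
42703566796801 3834893506080
394649197502177907199 35440544156001500880
3647189234337689639247667201 327527261991011323636100160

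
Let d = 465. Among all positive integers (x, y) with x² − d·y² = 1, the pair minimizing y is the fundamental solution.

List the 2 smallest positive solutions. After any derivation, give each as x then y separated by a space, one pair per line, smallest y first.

[21; 1,1,3,2,2,2,3,1,1,42] for √465; ℓ=10 ⇒ convergent index 9
step 0: (21, 1)  from 21·(1,0) + (0,1)
step 1: (22, 1)  from 1·(21,1) + (1,0)
step 2: (43, 2)  from 1·(22,1) + (21,1)
step 3: (151, 7)  from 3·(43,2) + (22,1)
step 4: (345, 16)  from 2·(151,7) + (43,2)
step 5: (841, 39)  from 2·(345,16) + (151,7)
step 6: (2027, 94)  from 2·(841,39) + (345,16)
step 7: (6922, 321)  from 3·(2027,94) + (841,39)
step 8: (8949, 415)  from 1·(6922,321) + (2027,94)
step 9: (15871, 736)  from 1·(8949,415) + (6922,321)
→ (15871, 736).  Check: 15871²=251888641, 465·736²=251888640, difference 1.
(x_2, y_2) = (15871·15871 + 465·736·736, 15871·736 + 736·15871) = (503777281, 23362112)

15871 736
503777281 23362112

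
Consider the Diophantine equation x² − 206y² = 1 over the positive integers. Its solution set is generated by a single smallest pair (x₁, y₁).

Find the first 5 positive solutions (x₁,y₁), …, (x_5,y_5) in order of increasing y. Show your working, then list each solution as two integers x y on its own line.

59535 4148
7088832449 493902360
844067279642895 58808954001052
100503090979990675201 7002382152411359280
11966903042143422416540175 833773642828811595468548

√206 → a₀=14, period (2,1,5,14,5,1,2,28); ℓ=8 even so k=7
a_0=14:  p_0=14·1+0=14,  q_0=14·0+1=1
a_1=2:  p_1=2·14+1=29,  q_1=2·1+0=2
a_2=1:  p_2=1·29+14=43,  q_2=1·2+1=3
a_3=5:  p_3=5·43+29=244,  q_3=5·3+2=17
a_4=14:  p_4=14·244+43=3459,  q_4=14·17+3=241
a_5=5:  p_5=5·3459+244=17539,  q_5=5·241+17=1222
a_6=1:  p_6=1·17539+3459=20998,  q_6=1·1222+241=1463
a_7=2:  p_7=2·20998+17539=59535,  q_7=2·1463+1222=4148
(x₁, y₁) = (59535, 4148);  59535² − 206·4148² = 1 ✓
(x_2, y_2) = (59535·59535 + 206·4148·4148, 59535·4148 + 4148·59535) = (7088832449, 493902360)
(x_3, y_3) = (59535·7088832449 + 206·4148·493902360, 59535·493902360 + 4148·7088832449) = (844067279642895, 58808954001052)
(x_4, y_4) = (59535·844067279642895 + 206·4148·58808954001052, 59535·58808954001052 + 4148·844067279642895) = (100503090979990675201, 7002382152411359280)
(x_5, y_5) = (59535·100503090979990675201 + 206·4148·7002382152411359280, 59535·7002382152411359280 + 4148·100503090979990675201) = (11966903042143422416540175, 833773642828811595468548)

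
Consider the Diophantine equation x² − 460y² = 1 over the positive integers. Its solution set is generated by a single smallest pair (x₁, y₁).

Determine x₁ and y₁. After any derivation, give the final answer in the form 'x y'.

2535751 118230

√460 → a₀=21, period (2,4,3,1,2,10,2,1,3,4,2,42); ℓ=12 even so k=11
step 0: (21, 1)  from 21·(1,0) + (0,1)
step 1: (43, 2)  from 2·(21,1) + (1,0)
step 2: (193, 9)  from 4·(43,2) + (21,1)
step 3: (622, 29)  from 3·(193,9) + (43,2)
step 4: (815, 38)  from 1·(622,29) + (193,9)
step 5: (2252, 105)  from 2·(815,38) + (622,29)
step 6: (23335, 1088)  from 10·(2252,105) + (815,38)
step 7: (48922, 2281)  from 2·(23335,1088) + (2252,105)
step 8: (72257, 3369)  from 1·(48922,2281) + (23335,1088)
step 9: (265693, 12388)  from 3·(72257,3369) + (48922,2281)
step 10: (1135029, 52921)  from 4·(265693,12388) + (72257,3369)
step 11: (2535751, 118230)  from 2·(1135029,52921) + (265693,12388)
(x₁, y₁) = (2535751, 118230);  2535751² − 460·118230² = 1 ✓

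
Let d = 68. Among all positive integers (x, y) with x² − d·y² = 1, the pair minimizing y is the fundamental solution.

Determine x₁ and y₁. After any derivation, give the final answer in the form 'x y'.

33 4

√68 = [8; 4,16, …], period ℓ=2 (even) → k=1
a_0=8:  p_0=8·1+0=8,  q_0=8·0+1=1
a_1=4:  p_1=4·8+1=33,  q_1=4·1+0=4
fundamental: x₁=33, y₁=4  (since 1089 − 68·16 = 1)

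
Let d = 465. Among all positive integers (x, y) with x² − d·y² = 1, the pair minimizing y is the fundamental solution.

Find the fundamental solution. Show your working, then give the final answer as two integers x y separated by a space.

15871 736

[21; 1,1,3,2,2,2,3,1,1,42] for √465; ℓ=10 ⇒ convergent index 9
step 0: (21, 1)  from 21·(1,0) + (0,1)
step 1: (22, 1)  from 1·(21,1) + (1,0)
step 2: (43, 2)  from 1·(22,1) + (21,1)
step 3: (151, 7)  from 3·(43,2) + (22,1)
step 4: (345, 16)  from 2·(151,7) + (43,2)
step 5: (841, 39)  from 2·(345,16) + (151,7)
step 6: (2027, 94)  from 2·(841,39) + (345,16)
step 7: (6922, 321)  from 3·(2027,94) + (841,39)
step 8: (8949, 415)  from 1·(6922,321) + (2027,94)
step 9: (15871, 736)  from 1·(8949,415) + (6922,321)
fundamental: x₁=15871, y₁=736  (since 251888641 − 465·541696 = 1)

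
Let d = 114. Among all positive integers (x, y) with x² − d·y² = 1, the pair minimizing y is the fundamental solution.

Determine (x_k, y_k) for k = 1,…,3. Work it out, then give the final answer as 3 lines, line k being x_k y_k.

√114 → a₀=10, period (1,2,10,2,1,20); ℓ=6 even so k=5
step 0: (10, 1)  from 10·(1,0) + (0,1)
step 1: (11, 1)  from 1·(10,1) + (1,0)
…
step 3: (331, 31)  from 10·(32,3) + (11,1)
step 4: (694, 65)  from 2·(331,31) + (32,3)
step 5: (1025, 96)  from 1·(694,65) + (331,31)
fundamental: x₁=1025, y₁=96  (since 1050625 − 114·9216 = 1)
k=2:  x_2 = 1025·1025+114·96·96 = 2101249,  y_2 = 1025·96+96·1025 = 196800
k=3:  x_3 = 1025·2101249+114·96·196800 = 4307559425,  y_3 = 1025·196800+96·2101249 = 403439904

1025 96
2101249 196800
4307559425 403439904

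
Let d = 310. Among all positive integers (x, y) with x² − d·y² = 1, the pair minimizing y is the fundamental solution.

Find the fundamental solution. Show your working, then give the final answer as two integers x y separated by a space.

848719 48204

√310 → a₀=17, period (1,1,1,1,5,…,1,1,34); ℓ=16 even so k=15
step 0: (17, 1)  from 17·(1,0) + (0,1)
step 1: (18, 1)  from 1·(17,1) + (1,0)
…
step 3: (53, 3)  from 1·(35,2) + (18,1)
…
step 6: (1567, 89)  from 3·(493,28) + (88,5)
step 7: (2060, 117)  from 1·(1567,89) + (493,28)
step 8: (5687, 323)  from 2·(2060,117) + (1567,89)
step 9: (7747, 440)  from 1·(5687,323) + (2060,117)
…
step 11: (152387, 8655)  from 5·(28928,1643) + (7747,440)
step 12: (181315, 10298)  from 1·(152387,8655) + (28928,1643)
step 13: (333702, 18953)  from 1·(181315,10298) + (152387,8655)
step 14: (515017, 29251)  from 1·(333702,18953) + (181315,10298)
step 15: (848719, 48204)  from 1·(515017,29251) + (333702,18953)
→ (848719, 48204).  Check: 848719²=720323940961, 310·48204²=720323940960, difference 1.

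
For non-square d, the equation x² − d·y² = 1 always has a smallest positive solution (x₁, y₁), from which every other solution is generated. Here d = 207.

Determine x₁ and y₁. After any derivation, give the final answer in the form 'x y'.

1151 80

√207 = [14; 2,1,1,2,1,1,2,28, …], period ℓ=8 (even) → k=7
step 0: (14, 1)  from 14·(1,0) + (0,1)
…
step 4: (187, 13)  from 2·(72,5) + (43,3)
step 5: (259, 18)  from 1·(187,13) + (72,5)
step 6: (446, 31)  from 1·(259,18) + (187,13)
step 7: (1151, 80)  from 2·(446,31) + (259,18)
fundamental: x₁=1151, y₁=80  (since 1324801 − 207·6400 = 1)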